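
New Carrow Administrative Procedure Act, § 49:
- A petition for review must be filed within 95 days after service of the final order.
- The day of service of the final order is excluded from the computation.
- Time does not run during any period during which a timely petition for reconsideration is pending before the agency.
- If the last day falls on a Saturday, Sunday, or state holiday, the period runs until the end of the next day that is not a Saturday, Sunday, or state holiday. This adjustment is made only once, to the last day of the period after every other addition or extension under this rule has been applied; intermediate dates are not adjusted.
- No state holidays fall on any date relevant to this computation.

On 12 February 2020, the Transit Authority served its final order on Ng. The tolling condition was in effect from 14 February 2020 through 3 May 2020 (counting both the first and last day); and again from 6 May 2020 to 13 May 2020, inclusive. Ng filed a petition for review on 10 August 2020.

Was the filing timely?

95 days after 12 February 2020 is May 17, 2020.
From February 14, 2020 through May 3, 2020 inclusive is 80 days; tolling adds 80 days: May 17, 2020 + 80 days = August 5, 2020.
From May 6, 2020 through May 13, 2020 inclusive is 8 days; tolling adds 8 days: August 5, 2020 + 8 days = August 13, 2020.
August 13, 2020 is a Thursday and not a state holiday, so no extension applies.
The deadline is August 13, 2020; the filing on August 10, 2020 is on or before that date.

Yes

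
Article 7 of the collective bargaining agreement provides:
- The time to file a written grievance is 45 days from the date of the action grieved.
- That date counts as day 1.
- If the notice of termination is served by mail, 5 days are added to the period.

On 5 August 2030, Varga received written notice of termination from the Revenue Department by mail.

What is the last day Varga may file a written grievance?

Counting 5 August 2030 as day 1, day 45 is September 18, 2030.
Service was by mail, adding 5 days: September 18, 2030 + 5 days = September 23, 2030.

September 23, 2030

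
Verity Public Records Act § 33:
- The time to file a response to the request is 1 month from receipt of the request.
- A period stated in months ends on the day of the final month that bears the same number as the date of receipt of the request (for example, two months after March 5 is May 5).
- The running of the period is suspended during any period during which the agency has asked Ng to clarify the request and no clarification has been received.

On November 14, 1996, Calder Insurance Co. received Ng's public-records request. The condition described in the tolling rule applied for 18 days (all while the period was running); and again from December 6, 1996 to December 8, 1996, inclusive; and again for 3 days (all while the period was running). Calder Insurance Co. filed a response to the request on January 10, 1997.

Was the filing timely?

1 month after November 14, 1996 is December 14, 1996.
Tolling adds 18 days: December 14, 1996 + 18 days = January 1, 1997.
From December 6, 1996 through December 8, 1996 inclusive is 3 days; tolling adds 3 days: January 1, 1997 + 3 days = January 4, 1997.
Tolling adds 3 days: January 4, 1997 + 3 days = January 7, 1997.
The deadline is January 7, 1997; the filing on January 10, 1997 is after that date.

No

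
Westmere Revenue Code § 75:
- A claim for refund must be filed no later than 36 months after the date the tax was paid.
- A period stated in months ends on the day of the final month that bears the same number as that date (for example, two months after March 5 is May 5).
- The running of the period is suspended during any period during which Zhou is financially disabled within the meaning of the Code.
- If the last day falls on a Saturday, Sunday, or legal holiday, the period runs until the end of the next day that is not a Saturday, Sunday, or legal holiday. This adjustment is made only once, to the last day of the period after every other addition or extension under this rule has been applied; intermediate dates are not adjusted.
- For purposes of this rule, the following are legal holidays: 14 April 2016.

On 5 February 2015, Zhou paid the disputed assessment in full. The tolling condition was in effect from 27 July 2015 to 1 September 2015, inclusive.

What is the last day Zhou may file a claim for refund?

March 14, 2018

36 months after 5 February 2015 is February 5, 2018.
From July 27, 2015 through September 1, 2015 inclusive is 37 days; tolling adds 37 days: February 5, 2018 + 37 days = March 14, 2018.
March 14, 2018 is a Wednesday and not a legal holiday, so no extension applies.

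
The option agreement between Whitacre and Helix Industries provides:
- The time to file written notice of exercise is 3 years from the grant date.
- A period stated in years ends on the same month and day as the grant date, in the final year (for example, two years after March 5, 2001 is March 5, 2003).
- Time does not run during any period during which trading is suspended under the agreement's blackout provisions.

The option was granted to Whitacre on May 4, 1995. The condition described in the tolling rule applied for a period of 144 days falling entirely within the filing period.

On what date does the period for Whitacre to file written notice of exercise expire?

September 25, 1998

3 years after May 4, 1995 is May 4, 1998.
Tolling adds 144 days: May 4, 1998 + 144 days = September 25, 1998.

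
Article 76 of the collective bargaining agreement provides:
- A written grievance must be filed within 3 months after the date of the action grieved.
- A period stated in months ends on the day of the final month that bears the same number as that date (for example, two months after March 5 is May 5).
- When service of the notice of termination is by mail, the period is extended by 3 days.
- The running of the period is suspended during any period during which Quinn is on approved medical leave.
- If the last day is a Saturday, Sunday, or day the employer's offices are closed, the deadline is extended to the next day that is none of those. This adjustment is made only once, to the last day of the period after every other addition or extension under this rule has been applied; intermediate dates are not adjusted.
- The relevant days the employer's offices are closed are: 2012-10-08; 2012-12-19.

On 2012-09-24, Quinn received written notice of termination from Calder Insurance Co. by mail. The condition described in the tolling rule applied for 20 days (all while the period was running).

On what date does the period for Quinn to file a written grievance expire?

January 16, 2013

3 months after 2012-09-24 is December 24, 2012.
Service was by mail, adding 3 days: December 24, 2012 + 3 days = December 27, 2012.
Tolling adds 20 days: December 27, 2012 + 20 days = January 16, 2013.
January 16, 2013 is a Wednesday and not a day the employer's offices are closed, so no extension applies.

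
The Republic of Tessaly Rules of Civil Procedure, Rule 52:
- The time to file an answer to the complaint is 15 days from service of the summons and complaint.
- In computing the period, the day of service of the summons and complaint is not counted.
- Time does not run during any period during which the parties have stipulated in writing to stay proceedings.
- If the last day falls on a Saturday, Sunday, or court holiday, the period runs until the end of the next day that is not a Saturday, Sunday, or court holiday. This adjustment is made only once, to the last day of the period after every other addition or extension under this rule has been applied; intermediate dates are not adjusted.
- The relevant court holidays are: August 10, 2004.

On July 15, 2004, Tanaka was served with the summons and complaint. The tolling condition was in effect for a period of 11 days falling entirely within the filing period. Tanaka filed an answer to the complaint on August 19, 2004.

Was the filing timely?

15 days after July 15, 2004 is July 30, 2004.
Tolling adds 11 days: July 30, 2004 + 11 days = August 10, 2004.
August 10, 2004 is a listed holiday. The next qualifying day is August 11, 2004.
The deadline is August 11, 2004; the filing on August 19, 2004 is after that date.

No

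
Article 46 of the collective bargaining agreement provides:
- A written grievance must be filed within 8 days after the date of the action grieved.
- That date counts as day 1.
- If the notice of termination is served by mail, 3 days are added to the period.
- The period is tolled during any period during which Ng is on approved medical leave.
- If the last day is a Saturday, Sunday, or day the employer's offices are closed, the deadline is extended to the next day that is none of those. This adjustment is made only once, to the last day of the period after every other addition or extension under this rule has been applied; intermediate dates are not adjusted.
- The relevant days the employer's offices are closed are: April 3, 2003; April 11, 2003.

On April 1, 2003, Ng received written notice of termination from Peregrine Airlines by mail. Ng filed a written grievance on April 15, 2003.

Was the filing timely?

No

Counting April 1, 2003 as day 1, day 8 is April 8, 2003.
Service was by mail, adding 3 days: April 8, 2003 + 3 days = April 11, 2003.
April 11, 2003 is a listed holiday; April 12, 2003 is Saturday; April 13, 2003 is Sunday. The next qualifying day is April 14, 2003.
The deadline is April 14, 2003; the filing on April 15, 2003 is after that date.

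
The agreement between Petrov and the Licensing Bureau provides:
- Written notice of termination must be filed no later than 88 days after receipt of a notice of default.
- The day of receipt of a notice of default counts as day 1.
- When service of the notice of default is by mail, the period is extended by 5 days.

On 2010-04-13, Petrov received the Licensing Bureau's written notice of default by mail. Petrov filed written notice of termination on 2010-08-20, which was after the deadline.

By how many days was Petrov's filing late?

37 days

Counting 2010-04-13 as day 1, day 88 is July 9, 2010.
Service was by mail, adding 5 days: July 9, 2010 + 5 days = July 14, 2010.
The deadline is July 14, 2010; from July 14, 2010 to August 20, 2010 is 37 days.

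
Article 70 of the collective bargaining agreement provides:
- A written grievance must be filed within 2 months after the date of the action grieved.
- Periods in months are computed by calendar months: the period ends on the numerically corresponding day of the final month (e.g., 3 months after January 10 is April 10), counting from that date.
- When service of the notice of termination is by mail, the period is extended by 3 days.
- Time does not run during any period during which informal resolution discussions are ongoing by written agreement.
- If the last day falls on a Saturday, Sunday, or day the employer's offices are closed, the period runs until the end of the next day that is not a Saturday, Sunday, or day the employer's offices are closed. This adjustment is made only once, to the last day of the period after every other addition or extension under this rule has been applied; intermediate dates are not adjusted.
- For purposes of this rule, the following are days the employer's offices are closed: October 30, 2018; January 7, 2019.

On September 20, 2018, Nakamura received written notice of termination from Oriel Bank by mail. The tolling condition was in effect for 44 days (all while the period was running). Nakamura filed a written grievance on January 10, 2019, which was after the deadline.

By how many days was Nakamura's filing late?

2 days

2 months after September 20, 2018 is November 20, 2018.
Service was by mail, adding 3 days: November 20, 2018 + 3 days = November 23, 2018.
Tolling adds 44 days: November 23, 2018 + 44 days = January 6, 2019.
January 6, 2019 is Sunday; January 7, 2019 is a listed holiday. The next qualifying day is January 8, 2019.
The deadline is January 8, 2019; from January 8, 2019 to January 10, 2019 is 2 days.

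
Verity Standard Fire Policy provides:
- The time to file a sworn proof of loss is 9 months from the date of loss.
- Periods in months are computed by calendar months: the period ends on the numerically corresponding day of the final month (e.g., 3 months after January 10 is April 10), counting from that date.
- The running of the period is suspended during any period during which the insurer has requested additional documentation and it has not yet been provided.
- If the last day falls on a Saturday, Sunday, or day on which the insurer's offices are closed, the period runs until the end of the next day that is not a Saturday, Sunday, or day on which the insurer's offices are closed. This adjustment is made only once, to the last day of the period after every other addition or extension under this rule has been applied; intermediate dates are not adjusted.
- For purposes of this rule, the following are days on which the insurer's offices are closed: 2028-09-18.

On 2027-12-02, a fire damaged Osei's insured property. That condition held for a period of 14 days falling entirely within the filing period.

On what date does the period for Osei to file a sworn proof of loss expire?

September 19, 2028

9 months after 2027-12-02 is September 2, 2028.
Tolling adds 14 days: September 2, 2028 + 14 days = September 16, 2028.
September 16, 2028 is Saturday; September 17, 2028 is Sunday; September 18, 2028 is a listed holiday. The next qualifying day is September 19, 2028.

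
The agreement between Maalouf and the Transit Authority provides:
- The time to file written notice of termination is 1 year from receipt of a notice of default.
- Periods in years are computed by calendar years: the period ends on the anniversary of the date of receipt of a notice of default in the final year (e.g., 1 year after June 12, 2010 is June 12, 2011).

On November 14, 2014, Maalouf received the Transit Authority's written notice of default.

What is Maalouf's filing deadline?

1 year after November 14, 2014 is November 14, 2015.

November 14, 2015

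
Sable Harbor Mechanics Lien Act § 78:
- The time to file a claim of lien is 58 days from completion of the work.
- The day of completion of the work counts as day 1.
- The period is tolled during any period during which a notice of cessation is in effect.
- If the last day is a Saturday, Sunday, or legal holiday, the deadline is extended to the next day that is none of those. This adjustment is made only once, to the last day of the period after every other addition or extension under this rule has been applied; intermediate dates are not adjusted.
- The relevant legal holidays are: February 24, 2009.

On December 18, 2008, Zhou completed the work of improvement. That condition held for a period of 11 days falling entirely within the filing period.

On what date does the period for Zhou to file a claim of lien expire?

Counting December 18, 2008 as day 1, day 58 is February 13, 2009.
Tolling adds 11 days: February 13, 2009 + 11 days = February 24, 2009.
February 24, 2009 is a listed holiday. The next qualifying day is February 25, 2009.

February 25, 2009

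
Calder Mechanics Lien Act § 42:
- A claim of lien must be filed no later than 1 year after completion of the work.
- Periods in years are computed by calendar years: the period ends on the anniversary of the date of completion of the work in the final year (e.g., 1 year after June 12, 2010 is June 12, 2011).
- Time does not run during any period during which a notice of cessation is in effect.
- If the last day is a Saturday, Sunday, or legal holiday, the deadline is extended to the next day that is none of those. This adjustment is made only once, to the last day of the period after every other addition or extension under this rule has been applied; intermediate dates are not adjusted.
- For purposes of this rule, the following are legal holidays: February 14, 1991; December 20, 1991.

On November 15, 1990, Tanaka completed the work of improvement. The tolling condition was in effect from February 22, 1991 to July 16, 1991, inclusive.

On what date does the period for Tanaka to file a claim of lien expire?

1 year after November 15, 1990 is November 15, 1991.
From February 22, 1991 through July 16, 1991 inclusive is 145 days; tolling adds 145 days: November 15, 1991 + 145 days = April 8, 1992.
April 8, 1992 is a Wednesday and not a legal holiday, so no extension applies.

April 8, 1992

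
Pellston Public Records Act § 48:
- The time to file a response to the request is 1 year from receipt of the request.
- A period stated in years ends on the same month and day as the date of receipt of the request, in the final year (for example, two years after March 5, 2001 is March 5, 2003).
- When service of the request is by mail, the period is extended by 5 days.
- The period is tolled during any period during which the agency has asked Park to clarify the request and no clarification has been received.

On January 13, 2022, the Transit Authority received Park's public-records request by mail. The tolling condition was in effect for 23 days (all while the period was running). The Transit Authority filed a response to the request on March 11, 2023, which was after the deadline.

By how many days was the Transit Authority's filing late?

1 year after January 13, 2022 is January 13, 2023.
Service was by mail, adding 5 days: January 13, 2023 + 5 days = January 18, 2023.
Tolling adds 23 days: January 18, 2023 + 23 days = February 10, 2023.
The deadline is February 10, 2023; from February 10, 2023 to March 11, 2023 is 29 days.

29 days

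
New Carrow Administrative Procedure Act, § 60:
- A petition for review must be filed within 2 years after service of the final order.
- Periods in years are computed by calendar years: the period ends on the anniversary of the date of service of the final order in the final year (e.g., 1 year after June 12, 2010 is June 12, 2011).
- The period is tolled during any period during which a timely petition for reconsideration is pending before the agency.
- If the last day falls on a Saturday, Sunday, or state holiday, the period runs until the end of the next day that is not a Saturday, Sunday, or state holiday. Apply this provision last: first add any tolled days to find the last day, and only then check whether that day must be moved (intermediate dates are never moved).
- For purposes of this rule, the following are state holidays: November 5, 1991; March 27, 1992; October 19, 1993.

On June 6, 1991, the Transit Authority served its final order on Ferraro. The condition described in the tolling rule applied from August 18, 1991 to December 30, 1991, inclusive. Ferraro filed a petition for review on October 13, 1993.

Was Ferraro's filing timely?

Yes

2 years after June 6, 1991 is June 6, 1993.
From August 18, 1991 through December 30, 1991 inclusive is 135 days; tolling adds 135 days: June 6, 1993 + 135 days = October 19, 1993.
October 19, 1993 is a listed holiday. The next qualifying day is October 20, 1993.
The deadline is October 20, 1993; the filing on October 13, 1993 is on or before that date.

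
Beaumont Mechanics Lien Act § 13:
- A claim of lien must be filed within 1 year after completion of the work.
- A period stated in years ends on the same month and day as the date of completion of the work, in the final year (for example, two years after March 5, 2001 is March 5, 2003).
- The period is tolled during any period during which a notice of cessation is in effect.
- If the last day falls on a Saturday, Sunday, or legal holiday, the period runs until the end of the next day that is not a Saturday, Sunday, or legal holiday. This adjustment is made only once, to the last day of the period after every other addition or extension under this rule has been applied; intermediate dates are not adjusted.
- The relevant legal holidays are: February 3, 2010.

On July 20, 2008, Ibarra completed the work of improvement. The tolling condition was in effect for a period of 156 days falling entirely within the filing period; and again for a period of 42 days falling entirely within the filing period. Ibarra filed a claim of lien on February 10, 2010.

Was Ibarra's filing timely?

1 year after July 20, 2008 is July 20, 2009.
Tolling adds 156 days: July 20, 2009 + 156 days = December 23, 2009.
Tolling adds 42 days: December 23, 2009 + 42 days = February 3, 2010.
February 3, 2010 is a listed holiday. The next qualifying day is February 4, 2010.
The deadline is February 4, 2010; the filing on February 10, 2010 is after that date.

No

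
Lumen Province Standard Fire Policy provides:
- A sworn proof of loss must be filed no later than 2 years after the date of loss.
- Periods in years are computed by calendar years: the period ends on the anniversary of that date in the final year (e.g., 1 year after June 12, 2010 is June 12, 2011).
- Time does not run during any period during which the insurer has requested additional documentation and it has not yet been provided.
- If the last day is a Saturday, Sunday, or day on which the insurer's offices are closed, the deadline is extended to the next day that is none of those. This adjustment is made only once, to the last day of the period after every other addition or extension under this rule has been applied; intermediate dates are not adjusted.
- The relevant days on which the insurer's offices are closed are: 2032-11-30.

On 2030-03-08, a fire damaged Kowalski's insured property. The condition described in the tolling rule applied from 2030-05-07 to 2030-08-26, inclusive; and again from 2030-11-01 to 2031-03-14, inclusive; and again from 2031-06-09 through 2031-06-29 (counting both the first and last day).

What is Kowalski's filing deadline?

2 years after 2030-03-08 is March 8, 2032.
From May 7, 2030 through August 26, 2030 inclusive is 112 days; tolling adds 112 days: March 8, 2032 + 112 days = June 28, 2032.
From November 1, 2030 through March 14, 2031 inclusive is 134 days; tolling adds 134 days: June 28, 2032 + 134 days = November 9, 2032.
From June 9, 2031 through June 29, 2031 inclusive is 21 days; tolling adds 21 days: November 9, 2032 + 21 days = November 30, 2032.
November 30, 2032 is a listed holiday. The next qualifying day is December 1, 2032.

December 1, 2032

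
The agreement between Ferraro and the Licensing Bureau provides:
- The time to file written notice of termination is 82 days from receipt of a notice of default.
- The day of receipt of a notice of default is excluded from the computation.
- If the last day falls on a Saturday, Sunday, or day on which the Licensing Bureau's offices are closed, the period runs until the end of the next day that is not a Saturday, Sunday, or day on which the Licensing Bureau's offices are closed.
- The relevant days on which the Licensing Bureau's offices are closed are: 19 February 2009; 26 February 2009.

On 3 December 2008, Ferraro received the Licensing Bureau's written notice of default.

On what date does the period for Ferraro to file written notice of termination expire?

February 23, 2009

82 days after 3 December 2008 is February 23, 2009.
February 23, 2009 is a Monday and not a day on which the Licensing Bureau's offices are closed, so no extension applies.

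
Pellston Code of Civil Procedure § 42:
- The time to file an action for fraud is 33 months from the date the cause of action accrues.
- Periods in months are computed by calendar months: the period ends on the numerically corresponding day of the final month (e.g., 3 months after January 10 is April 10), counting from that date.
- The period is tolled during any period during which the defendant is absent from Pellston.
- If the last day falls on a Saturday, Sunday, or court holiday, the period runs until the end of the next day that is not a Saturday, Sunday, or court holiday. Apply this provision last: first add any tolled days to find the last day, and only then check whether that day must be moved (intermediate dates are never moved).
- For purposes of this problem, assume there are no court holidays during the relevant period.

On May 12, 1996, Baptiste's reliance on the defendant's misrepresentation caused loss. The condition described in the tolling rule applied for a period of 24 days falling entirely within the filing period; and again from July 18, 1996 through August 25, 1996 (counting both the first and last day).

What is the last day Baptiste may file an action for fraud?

April 16, 1999

33 months after May 12, 1996 is February 12, 1999.
Tolling adds 24 days: February 12, 1999 + 24 days = March 8, 1999.
From July 18, 1996 through August 25, 1996 inclusive is 39 days; tolling adds 39 days: March 8, 1999 + 39 days = April 16, 1999.
April 16, 1999 is a Friday and not a court holiday, so no extension applies.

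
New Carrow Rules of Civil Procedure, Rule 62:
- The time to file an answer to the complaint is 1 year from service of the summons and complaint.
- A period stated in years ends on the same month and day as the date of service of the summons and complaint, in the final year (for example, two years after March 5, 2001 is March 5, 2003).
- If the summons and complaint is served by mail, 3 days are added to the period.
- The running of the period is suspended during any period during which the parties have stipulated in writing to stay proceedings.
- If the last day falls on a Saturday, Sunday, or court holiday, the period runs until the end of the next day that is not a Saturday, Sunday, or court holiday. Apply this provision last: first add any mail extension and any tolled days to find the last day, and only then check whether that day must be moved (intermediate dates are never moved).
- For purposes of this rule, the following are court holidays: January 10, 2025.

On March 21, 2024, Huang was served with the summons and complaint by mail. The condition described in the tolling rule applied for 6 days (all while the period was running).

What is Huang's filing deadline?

1 year after March 21, 2024 is March 21, 2025.
Service was by mail, adding 3 days: March 21, 2025 + 3 days = March 24, 2025.
Tolling adds 6 days: March 24, 2025 + 6 days = March 30, 2025.
March 30, 2025 is Sunday. The next qualifying day is March 31, 2025.

March 31, 2025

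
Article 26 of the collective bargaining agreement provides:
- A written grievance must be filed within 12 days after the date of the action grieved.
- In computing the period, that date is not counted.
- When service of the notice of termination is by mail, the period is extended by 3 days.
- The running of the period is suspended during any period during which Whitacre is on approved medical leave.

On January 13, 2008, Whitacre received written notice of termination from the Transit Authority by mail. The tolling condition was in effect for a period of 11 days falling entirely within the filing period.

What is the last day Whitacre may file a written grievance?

February 8, 2008

12 days after January 13, 2008 is January 25, 2008.
Service was by mail, adding 3 days: January 25, 2008 + 3 days = January 28, 2008.
Tolling adds 11 days: January 28, 2008 + 11 days = February 8, 2008.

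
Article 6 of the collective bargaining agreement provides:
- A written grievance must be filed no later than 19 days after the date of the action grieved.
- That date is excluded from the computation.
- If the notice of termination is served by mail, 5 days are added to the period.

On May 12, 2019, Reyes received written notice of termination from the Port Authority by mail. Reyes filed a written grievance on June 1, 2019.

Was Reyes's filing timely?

19 days after May 12, 2019 is May 31, 2019.
Service was by mail, adding 5 days: May 31, 2019 + 5 days = June 5, 2019.
The deadline is June 5, 2019; the filing on June 1, 2019 is on or before that date.

Yes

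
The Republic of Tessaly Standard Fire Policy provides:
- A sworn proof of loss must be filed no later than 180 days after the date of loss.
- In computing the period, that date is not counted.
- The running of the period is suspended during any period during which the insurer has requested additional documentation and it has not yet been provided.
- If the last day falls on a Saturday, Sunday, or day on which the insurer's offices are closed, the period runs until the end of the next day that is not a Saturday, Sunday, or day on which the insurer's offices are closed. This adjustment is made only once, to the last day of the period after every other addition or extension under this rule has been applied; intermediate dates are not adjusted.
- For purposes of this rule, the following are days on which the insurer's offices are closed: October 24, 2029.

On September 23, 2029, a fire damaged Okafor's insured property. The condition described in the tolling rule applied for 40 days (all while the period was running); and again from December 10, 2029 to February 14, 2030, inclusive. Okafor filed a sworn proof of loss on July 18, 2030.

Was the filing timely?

180 days after September 23, 2029 is March 22, 2030.
Tolling adds 40 days: March 22, 2030 + 40 days = May 1, 2030.
From December 10, 2029 through February 14, 2030 inclusive is 67 days; tolling adds 67 days: May 1, 2030 + 67 days = July 7, 2030.
July 7, 2030 is Sunday. The next qualifying day is July 8, 2030.
The deadline is July 8, 2030; the filing on July 18, 2030 is after that date.

No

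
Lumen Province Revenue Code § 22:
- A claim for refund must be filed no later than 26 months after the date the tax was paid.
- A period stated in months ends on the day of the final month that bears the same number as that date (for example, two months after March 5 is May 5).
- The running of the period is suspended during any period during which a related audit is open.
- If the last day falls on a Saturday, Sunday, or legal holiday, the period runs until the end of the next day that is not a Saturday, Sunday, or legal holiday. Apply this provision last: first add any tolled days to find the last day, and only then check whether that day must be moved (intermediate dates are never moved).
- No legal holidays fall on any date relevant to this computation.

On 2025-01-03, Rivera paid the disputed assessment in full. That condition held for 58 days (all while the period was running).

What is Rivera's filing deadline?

26 months after 2025-01-03 is March 3, 2027.
Tolling adds 58 days: March 3, 2027 + 58 days = April 30, 2027.
April 30, 2027 is a Friday and not a legal holiday, so no extension applies.

April 30, 2027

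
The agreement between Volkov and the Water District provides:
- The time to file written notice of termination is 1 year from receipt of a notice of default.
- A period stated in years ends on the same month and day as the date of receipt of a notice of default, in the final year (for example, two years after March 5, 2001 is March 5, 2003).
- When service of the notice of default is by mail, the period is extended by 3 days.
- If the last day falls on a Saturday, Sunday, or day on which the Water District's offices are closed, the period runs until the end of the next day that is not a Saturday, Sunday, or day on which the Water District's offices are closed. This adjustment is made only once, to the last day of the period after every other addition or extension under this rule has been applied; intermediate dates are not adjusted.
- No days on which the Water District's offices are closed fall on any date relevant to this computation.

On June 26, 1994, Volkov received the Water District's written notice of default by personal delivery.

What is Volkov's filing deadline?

June 26, 1995

1 year after June 26, 1994 is June 26, 1995.
Service was not by mail, so no mail extension applies.
June 26, 1995 is a Monday and not a day on which the Water District's offices are closed, so no extension applies.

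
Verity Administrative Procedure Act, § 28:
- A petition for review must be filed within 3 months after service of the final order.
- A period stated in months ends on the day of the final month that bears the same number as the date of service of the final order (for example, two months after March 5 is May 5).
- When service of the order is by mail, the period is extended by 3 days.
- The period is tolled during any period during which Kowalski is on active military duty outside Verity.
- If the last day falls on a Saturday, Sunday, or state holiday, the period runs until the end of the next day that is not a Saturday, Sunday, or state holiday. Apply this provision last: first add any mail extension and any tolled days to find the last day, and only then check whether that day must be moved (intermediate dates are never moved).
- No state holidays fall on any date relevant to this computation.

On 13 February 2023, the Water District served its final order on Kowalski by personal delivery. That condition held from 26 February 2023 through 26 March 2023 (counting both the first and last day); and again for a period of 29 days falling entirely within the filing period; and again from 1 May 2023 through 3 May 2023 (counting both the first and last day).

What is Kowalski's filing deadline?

July 13, 2023

3 months after 13 February 2023 is May 13, 2023.
Service was not by mail, so no mail extension applies.
From February 26, 2023 through March 26, 2023 inclusive is 29 days; tolling adds 29 days: May 13, 2023 + 29 days = June 11, 2023.
Tolling adds 29 days: June 11, 2023 + 29 days = July 10, 2023.
From May 1, 2023 through May 3, 2023 inclusive is 3 days; tolling adds 3 days: July 10, 2023 + 3 days = July 13, 2023.
July 13, 2023 is a Thursday and not a state holiday, so no extension applies.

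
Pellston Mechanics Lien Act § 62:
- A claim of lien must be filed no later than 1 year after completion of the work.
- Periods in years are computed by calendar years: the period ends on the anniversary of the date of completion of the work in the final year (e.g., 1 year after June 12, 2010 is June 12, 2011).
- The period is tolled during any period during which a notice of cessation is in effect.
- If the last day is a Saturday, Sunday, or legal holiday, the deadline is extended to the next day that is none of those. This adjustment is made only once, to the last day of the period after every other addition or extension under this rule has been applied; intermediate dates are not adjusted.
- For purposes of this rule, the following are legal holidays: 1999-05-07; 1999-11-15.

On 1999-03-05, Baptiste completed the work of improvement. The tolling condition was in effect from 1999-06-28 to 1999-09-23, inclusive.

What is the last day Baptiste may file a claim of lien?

June 1, 2000

1 year after 1999-03-05 is March 5, 2000.
From June 28, 1999 through September 23, 1999 inclusive is 88 days; tolling adds 88 days: March 5, 2000 + 88 days = June 1, 2000.
June 1, 2000 is a Thursday and not a legal holiday, so no extension applies.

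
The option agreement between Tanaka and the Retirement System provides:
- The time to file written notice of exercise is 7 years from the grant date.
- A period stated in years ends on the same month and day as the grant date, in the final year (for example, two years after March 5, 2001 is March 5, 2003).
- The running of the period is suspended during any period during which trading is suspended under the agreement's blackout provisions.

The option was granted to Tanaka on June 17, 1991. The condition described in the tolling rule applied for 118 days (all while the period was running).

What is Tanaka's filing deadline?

7 years after June 17, 1991 is June 17, 1998.
Tolling adds 118 days: June 17, 1998 + 118 days = October 13, 1998.

October 13, 1998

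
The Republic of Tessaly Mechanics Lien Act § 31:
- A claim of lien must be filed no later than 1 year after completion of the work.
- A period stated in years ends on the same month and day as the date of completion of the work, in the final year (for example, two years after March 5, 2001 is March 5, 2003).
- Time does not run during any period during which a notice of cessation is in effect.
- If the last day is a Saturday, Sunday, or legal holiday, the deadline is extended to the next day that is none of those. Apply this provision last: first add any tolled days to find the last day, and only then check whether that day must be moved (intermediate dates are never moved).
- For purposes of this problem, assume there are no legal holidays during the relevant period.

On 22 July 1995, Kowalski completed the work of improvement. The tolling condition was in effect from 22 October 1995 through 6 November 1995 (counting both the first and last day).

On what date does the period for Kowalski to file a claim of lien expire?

1 year after 22 July 1995 is July 22, 1996.
From October 22, 1995 through November 6, 1995 inclusive is 16 days; tolling adds 16 days: July 22, 1996 + 16 days = August 7, 1996.
August 7, 1996 is a Wednesday and not a legal holiday, so no extension applies.

August 7, 1996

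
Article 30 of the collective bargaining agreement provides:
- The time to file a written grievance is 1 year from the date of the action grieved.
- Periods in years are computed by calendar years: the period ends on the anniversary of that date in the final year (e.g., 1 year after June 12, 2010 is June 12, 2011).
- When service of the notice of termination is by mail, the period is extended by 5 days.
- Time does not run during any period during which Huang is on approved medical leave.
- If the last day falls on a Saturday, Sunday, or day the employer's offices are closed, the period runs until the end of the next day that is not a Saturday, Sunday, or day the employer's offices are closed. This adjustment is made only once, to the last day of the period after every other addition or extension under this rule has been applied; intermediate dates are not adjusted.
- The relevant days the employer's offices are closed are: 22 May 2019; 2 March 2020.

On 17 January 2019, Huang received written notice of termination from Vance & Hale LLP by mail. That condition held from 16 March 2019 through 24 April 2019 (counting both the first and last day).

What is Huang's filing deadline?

1 year after 17 January 2019 is January 17, 2020.
Service was by mail, adding 5 days: January 17, 2020 + 5 days = January 22, 2020.
From March 16, 2019 through April 24, 2019 inclusive is 40 days; tolling adds 40 days: January 22, 2020 + 40 days = March 2, 2020.
March 2, 2020 is a listed holiday. The next qualifying day is March 3, 2020.

March 3, 2020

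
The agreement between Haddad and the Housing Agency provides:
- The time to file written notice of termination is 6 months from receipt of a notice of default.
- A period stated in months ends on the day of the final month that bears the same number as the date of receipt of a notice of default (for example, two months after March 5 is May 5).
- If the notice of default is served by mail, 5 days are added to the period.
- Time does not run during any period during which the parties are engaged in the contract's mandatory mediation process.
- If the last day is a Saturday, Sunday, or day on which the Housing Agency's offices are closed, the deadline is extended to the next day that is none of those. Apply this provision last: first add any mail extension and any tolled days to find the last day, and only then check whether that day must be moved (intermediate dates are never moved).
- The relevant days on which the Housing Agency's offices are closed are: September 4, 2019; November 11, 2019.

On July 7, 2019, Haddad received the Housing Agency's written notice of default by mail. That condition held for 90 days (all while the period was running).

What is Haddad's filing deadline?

6 months after July 7, 2019 is January 7, 2020.
Service was by mail, adding 5 days: January 7, 2020 + 5 days = January 12, 2020.
Tolling adds 90 days: January 12, 2020 + 90 days = April 11, 2020.
April 11, 2020 is Saturday; April 12, 2020 is Sunday. The next qualifying day is April 13, 2020.

April 13, 2020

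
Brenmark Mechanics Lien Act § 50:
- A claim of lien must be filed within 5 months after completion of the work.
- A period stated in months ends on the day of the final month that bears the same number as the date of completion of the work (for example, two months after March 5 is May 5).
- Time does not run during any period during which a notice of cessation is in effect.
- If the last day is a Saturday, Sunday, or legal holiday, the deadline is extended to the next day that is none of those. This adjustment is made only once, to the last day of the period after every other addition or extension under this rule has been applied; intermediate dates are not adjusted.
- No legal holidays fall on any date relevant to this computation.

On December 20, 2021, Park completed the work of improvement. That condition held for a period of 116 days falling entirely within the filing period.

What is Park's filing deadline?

5 months after December 20, 2021 is May 20, 2022.
Tolling adds 116 days: May 20, 2022 + 116 days = September 13, 2022.
September 13, 2022 is a Tuesday and not a legal holiday, so no extension applies.

September 13, 2022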